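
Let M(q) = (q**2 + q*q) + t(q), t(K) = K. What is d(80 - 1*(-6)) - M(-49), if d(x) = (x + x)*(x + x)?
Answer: 24831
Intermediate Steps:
d(x) = 4*x**2 (d(x) = (2*x)*(2*x) = 4*x**2)
M(q) = q + 2*q**2 (M(q) = (q**2 + q*q) + q = (q**2 + q**2) + q = 2*q**2 + q = q + 2*q**2)
d(80 - 1*(-6)) - M(-49) = 4*(80 - 1*(-6))**2 - (-49)*(1 + 2*(-49)) = 4*(80 + 6)**2 - (-49)*(1 - 98) = 4*86**2 - (-49)*(-97) = 4*7396 - 1*4753 = 29584 - 4753 = 24831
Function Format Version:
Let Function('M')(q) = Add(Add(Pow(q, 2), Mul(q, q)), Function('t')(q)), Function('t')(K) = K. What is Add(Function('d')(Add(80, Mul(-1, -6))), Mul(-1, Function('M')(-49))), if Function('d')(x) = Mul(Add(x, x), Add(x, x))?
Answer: 24831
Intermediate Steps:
Function('d')(x) = Mul(4, Pow(x, 2)) (Function('d')(x) = Mul(Mul(2, x), Mul(2, x)) = Mul(4, Pow(x, 2)))
Function('M')(q) = Add(q, Mul(2, Pow(q, 2))) (Function('M')(q) = Add(Add(Pow(q, 2), Mul(q, q)), q) = Add(Add(Pow(q, 2), Pow(q, 2)), q) = Add(Mul(2, Pow(q, 2)), q) = Add(q, Mul(2, Pow(q, 2))))
Add(Function('d')(Add(80, Mul(-1, -6))), Mul(-1, Function('M')(-49))) = Add(Mul(4, Pow(Add(80, Mul(-1, -6)), 2)), Mul(-1, Mul(-49, Add(1, Mul(2, -49))))) = Add(Mul(4, Pow(Add(80, 6), 2)), Mul(-1, Mul(-49, Add(1, -98)))) = Add(Mul(4, Pow(86, 2)), Mul(-1, Mul(-49, -97))) = Add(Mul(4, 7396), Mul(-1, 4753)) = Add(29584, -4753) = 24831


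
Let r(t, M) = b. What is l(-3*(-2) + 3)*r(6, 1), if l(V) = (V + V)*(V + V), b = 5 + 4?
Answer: 2916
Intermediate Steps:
b = 9
r(t, M) = 9
l(V) = 4*V² (l(V) = (2*V)*(2*V) = 4*V²)
l(-3*(-2) + 3)*r(6, 1) = (4*(-3*(-2) + 3)²)*9 = (4*(6 + 3)²)*9 = (4*9²)*9 = (4*81)*9 = 324*9 = 2916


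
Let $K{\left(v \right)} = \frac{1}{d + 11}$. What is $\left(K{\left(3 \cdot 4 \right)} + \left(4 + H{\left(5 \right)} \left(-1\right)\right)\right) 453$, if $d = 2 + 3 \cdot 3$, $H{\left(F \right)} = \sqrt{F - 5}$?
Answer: $\frac{40317}{22} \approx 1832.6$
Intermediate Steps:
$H{\left(F \right)} = \sqrt{-5 + F}$
$d = 11$ ($d = 2 + 9 = 11$)
$K{\left(v \right)} = \frac{1}{22}$ ($K{\left(v \right)} = \frac{1}{11 + 11} = \frac{1}{22}$)
$\left(K{\left(3 \cdot 4 \right)} + \left(4 + H{\left(5 \right)} \left(-1\right)\right)\right) 453 = \left(\frac{1}{22} + \left(4 + \sqrt{-5 + 5} \left(-1\right)\right)\right) 453 = \left(\frac{1}{22} + \left(4 + \sqrt{0} \left(-1\right)\right)\right) 453 = \left(\frac{1}{22} + \left(4 + 0 \left(-1\right)\right)\right) 453 = \left(\frac{1}{22} + \left(4 + 0\right)\right) 453 = \left(\frac{1}{22} + 4\right) 453 = \frac{89}{22} \cdot 453 = \frac{40317}{22}$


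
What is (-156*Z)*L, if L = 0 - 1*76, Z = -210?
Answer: -2489760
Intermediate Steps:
L = -76 (L = 0 - 76 = -76)
(-156*Z)*L = -156*(-210)*(-76) = 32760*(-76) = -2489760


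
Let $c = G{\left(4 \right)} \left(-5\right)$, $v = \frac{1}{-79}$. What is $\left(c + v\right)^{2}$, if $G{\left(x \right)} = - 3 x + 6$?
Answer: $\frac{5612161}{6241} \approx 899.24$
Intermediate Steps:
$G{\left(x \right)} = 6 - 3 x$
$v = - \frac{1}{79} \approx -0.012658$
$c = 30$ ($c = \left(6 - 12\right) \left(-5\right) = \left(-6\right) \left(-5\right) = 30$)
$\left(c + v\right)^{2} = \left(30 - \frac{1}{79}\right)^{2} = \left(\frac{2369}{79}\right)^{2} = \frac{5612161}{6241}$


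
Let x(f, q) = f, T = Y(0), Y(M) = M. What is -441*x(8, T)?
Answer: -3528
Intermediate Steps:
T = 0
-441*x(8, T) = -441*8 = -3528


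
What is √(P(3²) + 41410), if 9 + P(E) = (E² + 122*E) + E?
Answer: √42589 ≈ 206.37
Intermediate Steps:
P(E) = -9 + E² + 123*E (P(E) = -9 + ((E² + 122*E) + E) = -9 + (E² + 123*E) = -9 + E² + 123*E)
√(P(3²) + 41410) = √((-9 + (3²)² + 123*3²) + 41410) = √((-9 + 9² + 123*9) + 41410) = √((-9 + 81 + 1107) + 41410) = √(1179 + 41410) = √42589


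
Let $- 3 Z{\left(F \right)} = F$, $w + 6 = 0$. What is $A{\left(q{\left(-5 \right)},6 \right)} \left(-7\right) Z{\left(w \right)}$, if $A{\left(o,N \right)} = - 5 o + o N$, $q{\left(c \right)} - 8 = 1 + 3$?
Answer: $-168$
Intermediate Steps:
$w = -6$ ($w = -6 + 0 = -6$)
$Z{\left(F \right)} = - \frac{F}{3}$
$q{\left(c \right)} = 12$ ($q{\left(c \right)} = 8 + \left(1 + 3\right) = 8 + 4 = 12$)
$A{\left(o,N \right)} = - 5 o + N o$
$A{\left(q{\left(-5 \right)},6 \right)} \left(-7\right) Z{\left(w \right)} = 12 \left(-5 + 6\right) \left(-7\right) \left(\left(- \frac{1}{3}\right) \left(-6\right)\right) = 12 \cdot 1 \left(-7\right) 2 = 12 \left(-7\right) 2 = \left(-84\right) 2 = -168$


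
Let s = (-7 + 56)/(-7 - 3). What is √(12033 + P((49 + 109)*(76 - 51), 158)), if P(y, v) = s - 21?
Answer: √1200710/10 ≈ 109.58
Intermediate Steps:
s = -49/10 (s = 49/(-10) = 49*(-⅒) = -49/10 ≈ -4.9000)
P(y, v) = -259/10 (P(y, v) = -49/10 - 21 = -259/10)
√(12033 + P((49 + 109)*(76 - 51), 158)) = √(12033 - 259/10) = √(120071/10) = √1200710/10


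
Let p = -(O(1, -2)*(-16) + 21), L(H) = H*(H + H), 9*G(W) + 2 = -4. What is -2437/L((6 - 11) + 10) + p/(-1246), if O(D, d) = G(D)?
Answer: -2276189/46725 ≈ -48.715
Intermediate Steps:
G(W) = -⅔ (G(W) = -2/9 + (⅑)*(-4) = -2/9 - 4/9 = -⅔)
O(D, d) = -⅔
L(H) = 2*H² (L(H) = H*(2*H) = 2*H²)
p = -95/3 (p = -(-⅔*(-16) + 21) = -(32/3 + 21) = -1*95/3 = -95/3 ≈ -31.667)
-2437/L((6 - 11) + 10) + p/(-1246) = -2437*1/(2*((6 - 11) + 10)²) - 95/3/(-1246) = -2437*1/(2*(-5 + 10)²) - 95/3*(-1/1246) = -2437/(2*5²) + 95/3738 = -2437/(2*25) + 95/3738 = -2437/50 + 95/3738 = -2276189/46725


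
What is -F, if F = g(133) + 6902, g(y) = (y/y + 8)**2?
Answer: -6983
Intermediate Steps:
g(y) = 81 (g(y) = (1 + 8)**2 = 9**2 = 81)
F = 6983 (F = 81 + 6902 = 6983)
-F = -1*6983 = -6983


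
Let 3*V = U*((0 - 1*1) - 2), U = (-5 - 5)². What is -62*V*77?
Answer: 477400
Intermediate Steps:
U = 100 (U = (-10)² = 100)
V = -100 (V = (100*((0 - 1*1) - 2))/3 = (100*((0 - 1) - 2))/3 = (100*(-1 - 2))/3 = (100*(-3))/3 = (⅓)*(-300) = -100)
-62*V*77 = -62*(-100)*77 = 6200*77 = 477400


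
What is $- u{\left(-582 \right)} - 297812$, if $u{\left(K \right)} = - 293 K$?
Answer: $-468338$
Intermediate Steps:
$- u{\left(-582 \right)} - 297812 = - \left(-293\right) \left(-582\right) - 297812 = \left(-1\right) 170526 - 297812 = -170526 - 297812 = -468338$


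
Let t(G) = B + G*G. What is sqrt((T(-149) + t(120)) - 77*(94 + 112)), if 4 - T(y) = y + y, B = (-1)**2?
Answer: I*sqrt(1159) ≈ 34.044*I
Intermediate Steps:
B = 1
t(G) = 1 + G**2 (t(G) = 1 + G*G = 1 + G**2)
T(y) = 4 - 2*y (T(y) = 4 - (y + y) = 4 - 2*y)
sqrt((T(-149) + t(120)) - 77*(94 + 112)) = sqrt(((4 - 2*(-149)) + (1 + 120**2)) - 77*(94 + 112)) = sqrt(((4 + 298) + (1 + 14400)) - 77*206) = sqrt((302 + 14401) - 15862) = sqrt(14703 - 15862) = sqrt(-1159) = I*sqrt(1159)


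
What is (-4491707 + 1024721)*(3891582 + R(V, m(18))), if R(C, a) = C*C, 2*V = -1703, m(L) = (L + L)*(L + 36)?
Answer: -32011612623741/2 ≈ -1.6006e+13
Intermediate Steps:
m(L) = 2*L*(36 + L) (m(L) = (2*L)*(36 + L) = 2*L*(36 + L))
V = -1703/2 (V = (1/2)*(-1703) = -1703/2 ≈ -851.50)
R(C, a) = C**2
(-4491707 + 1024721)*(3891582 + R(V, m(18))) = (-4491707 + 1024721)*(3891582 + (-1703/2)**2) = -3466986*(3891582 + 2900209/4) = -3466986*18466537/4 = -32011612623741/2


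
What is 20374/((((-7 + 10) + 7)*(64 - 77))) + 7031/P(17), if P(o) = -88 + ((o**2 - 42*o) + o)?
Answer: -5509767/32240 ≈ -170.90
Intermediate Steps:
P(o) = -88 + o**2 - 41*o (P(o) = -88 + (o**2 - 41*o) = -88 + o**2 - 41*o)
20374/((((-7 + 10) + 7)*(64 - 77))) + 7031/P(17) = 20374/((((-7 + 10) + 7)*(64 - 77))) + 7031/(-88 + 17**2 - 41*17) = 20374/(((3 + 7)*(-13))) + 7031/(-88 + 289 - 697) = 20374/((10*(-13))) + 7031/(-496) = 20374/(-130) + 7031*(-1/496) = 20374*(-1/130) - 7031/496 = -10187/65 - 7031/496 = -5509767/32240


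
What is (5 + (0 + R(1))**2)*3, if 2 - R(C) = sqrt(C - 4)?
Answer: 18 - 12*I*sqrt(3) ≈ 18.0 - 20.785*I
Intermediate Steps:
R(C) = 2 - sqrt(-4 + C) (R(C) = 2 - sqrt(C - 4) = 2 - sqrt(-4 + C))
(5 + (0 + R(1))**2)*3 = (5 + (0 + (2 - sqrt(-4 + 1)))**2)*3 = (5 + (0 + (2 - sqrt(-3)))**2)*3 = (5 + (0 + (2 - I*sqrt(3)))**2)*3 = (5 + (2 - I*sqrt(3))**2)*3 = 15 + 3*(2 - I*sqrt(3))**2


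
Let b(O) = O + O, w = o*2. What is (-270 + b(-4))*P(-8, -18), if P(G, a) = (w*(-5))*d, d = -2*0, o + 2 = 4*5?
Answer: 0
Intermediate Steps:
o = 18 (o = -2 + 4*5 = -2 + 20 = 18)
d = 0
w = 36 (w = 18*2 = 36)
P(G, a) = 0 (P(G, a) = (36*(-5))*0 = -180*0 = 0)
b(O) = 2*O
(-270 + b(-4))*P(-8, -18) = (-270 + 2*(-4))*0 = (-270 - 8)*0 = -278*0 = 0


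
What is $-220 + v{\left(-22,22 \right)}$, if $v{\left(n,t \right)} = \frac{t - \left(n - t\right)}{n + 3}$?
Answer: $- \frac{4246}{19} \approx -223.47$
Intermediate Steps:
$v{\left(n,t \right)} = \frac{- n + 2 t}{3 + n}$
$-220 + v{\left(-22,22 \right)} = -220 + \frac{\left(-1\right) \left(-22\right) + 2 \cdot 22}{3 - 22} = -220 + \frac{22 + 44}{-19} = -220 - \frac{66}{19} = - \frac{4246}{19}$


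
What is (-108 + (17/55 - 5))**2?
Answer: 38415204/3025 ≈ 12699.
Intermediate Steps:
(-108 + (17/55 - 5))**2 = (-108 - 258/55)**2 = (-6198/55)**2 = 38415204/3025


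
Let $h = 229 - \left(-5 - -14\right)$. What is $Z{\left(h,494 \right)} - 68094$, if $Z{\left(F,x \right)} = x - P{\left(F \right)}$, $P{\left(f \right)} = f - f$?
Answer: $-67600$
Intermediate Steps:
$P{\left(f \right)} = 0$
$h = 220$ ($h = 229 - \left(-5 + 14\right) = 229 - 9 = 220$)
$Z{\left(F,x \right)} = x$ ($Z{\left(F,x \right)} = x - 0 = x + 0 = x$)
$Z{\left(h,494 \right)} - 68094 = 494 - 68094 = -67600$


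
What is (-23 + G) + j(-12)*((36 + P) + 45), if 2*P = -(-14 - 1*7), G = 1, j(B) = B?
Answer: -1120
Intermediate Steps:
P = 21/2 (P = (-(-14 - 1*7))/2 = (-(-14 - 7))/2 = (-1*(-21))/2 = (½)*21 = 21/2 ≈ 10.500)
(-23 + G) + j(-12)*((36 + P) + 45) = (-23 + 1) - 12*((36 + 21/2) + 45) = -22 - 12*(93/2 + 45) = -22 - 12*183/2 = -22 - 1098 = -1120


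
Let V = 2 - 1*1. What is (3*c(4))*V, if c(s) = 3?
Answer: 9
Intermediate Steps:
V = 1 (V = 2 - 1 = 1)
(3*c(4))*V = (3*3)*1 = 9*1 = 9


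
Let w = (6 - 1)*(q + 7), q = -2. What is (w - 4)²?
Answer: 441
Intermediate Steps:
w = 25 (w = (6 - 1)*(-2 + 7) = 5*5 = 25)
(w - 4)² = (25 - 4)² = 21² = 441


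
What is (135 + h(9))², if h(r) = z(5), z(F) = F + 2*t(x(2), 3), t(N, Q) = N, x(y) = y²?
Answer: 21904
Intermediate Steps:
z(F) = 8 + F (z(F) = F + 2*2² = F + 2*4 = F + 8 = 8 + F)
h(r) = 13 (h(r) = 8 + 5 = 13)
(135 + h(9))² = (135 + 13)² = 148² = 21904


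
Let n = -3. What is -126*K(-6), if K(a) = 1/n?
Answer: 42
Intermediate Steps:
K(a) = -1/3 (K(a) = 1/(-3) = -1/3)
-126*K(-6) = -126*(-1/3) = 42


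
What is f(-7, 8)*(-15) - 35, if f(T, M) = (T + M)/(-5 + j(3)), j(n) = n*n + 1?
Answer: -38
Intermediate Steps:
j(n) = 1 + n**2 (j(n) = n**2 + 1 = 1 + n**2)
f(T, M) = M/5 + T/5 (f(T, M) = (T + M)/(-5 + (1 + 3**2)) = (M + T)/(-5 + (1 + 9)) = (M + T)/(-5 + 10) = (M + T)/5 = (M + T)*(1/5) = M/5 + T/5)
f(-7, 8)*(-15) - 35 = ((1/5)*8 + (1/5)*(-7))*(-15) - 35 = (8/5 - 7/5)*(-15) - 35 = (1/5)*(-15) - 35 = -3 - 35 = -38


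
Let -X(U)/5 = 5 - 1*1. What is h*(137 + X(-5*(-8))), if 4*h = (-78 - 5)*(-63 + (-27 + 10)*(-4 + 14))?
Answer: 2262663/4 ≈ 5.6567e+5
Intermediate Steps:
X(U) = -20 (X(U) = -5*(5 - 1*1) = -5*(5 - 1) = -5*4 = -20)
h = 19339/4 (h = ((-78 - 5)*(-63 + (-27 + 10)*(-4 + 14)))/4 = (-83*(-63 - 17*10))/4 = (-83*(-63 - 170))/4 = (-83*(-233))/4 = (¼)*19339 = 19339/4 ≈ 4834.8)
h*(137 + X(-5*(-8))) = 19339*(137 - 20)/4 = (19339/4)*117 = 2262663/4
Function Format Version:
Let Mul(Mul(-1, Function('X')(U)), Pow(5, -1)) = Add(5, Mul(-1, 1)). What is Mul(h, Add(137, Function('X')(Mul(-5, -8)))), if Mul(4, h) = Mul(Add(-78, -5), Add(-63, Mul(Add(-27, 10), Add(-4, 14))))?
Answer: Rational(2262663, 4) ≈ 5.6567e+5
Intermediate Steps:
Function('X')(U) = -20 (Function('X')(U) = Mul(-5, Add(5, Mul(-1, 1))) = Mul(-5, Add(5, -1)) = Mul(-5, 4) = -20)
h = Rational(19339, 4) (h = Mul(Rational(1, 4), Mul(Add(-78, -5), Add(-63, Mul(Add(-27, 10), Add(-4, 14))))) = Mul(Rational(1, 4), Mul(-83, Add(-63, Mul(-17, 10)))) = Mul(Rational(1, 4), Mul(-83, Add(-63, -170))) = Mul(Rational(1, 4), Mul(-83, -233)) = Mul(Rational(1, 4), 19339) = Rational(19339, 4) ≈ 4834.8)
Mul(h, Add(137, Function('X')(Mul(-5, -8)))) = Mul(Rational(19339, 4), Add(137, -20)) = Mul(Rational(19339, 4), 117) = Rational(2262663, 4)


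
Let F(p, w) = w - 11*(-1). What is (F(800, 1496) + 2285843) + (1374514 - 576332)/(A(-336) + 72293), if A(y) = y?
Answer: 164591642132/71957 ≈ 2.2874e+6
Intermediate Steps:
F(p, w) = 11 + w (F(p, w) = w + 11 = 11 + w)
(F(800, 1496) + 2285843) + (1374514 - 576332)/(A(-336) + 72293) = ((11 + 1496) + 2285843) + (1374514 - 576332)/(-336 + 72293) = (1507 + 2285843) + 798182/71957 = 2287350 + 798182*(1/71957) = 2287350 + 798182/71957 = 164591642132/71957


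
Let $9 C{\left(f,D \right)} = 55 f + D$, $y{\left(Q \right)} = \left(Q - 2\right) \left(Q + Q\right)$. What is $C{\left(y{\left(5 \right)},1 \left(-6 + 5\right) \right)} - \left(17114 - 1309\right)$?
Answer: $- \frac{140596}{9} \approx -15622.0$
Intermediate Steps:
$y{\left(Q \right)} = 2 Q \left(-2 + Q\right)$ ($y{\left(Q \right)} = \left(-2 + Q\right) 2 Q = 2 Q \left(-2 + Q\right)$)
$C{\left(f,D \right)} = \frac{D}{9} + \frac{55 f}{9}$ ($C{\left(f,D \right)} = \frac{55 f + D}{9} = \frac{D + 55 f}{9} = \frac{D}{9} + \frac{55 f}{9}$)
$C{\left(y{\left(5 \right)},1 \left(-6 + 5\right) \right)} - \left(17114 - 1309\right) = \left(\frac{1 \left(-6 + 5\right)}{9} + \frac{55 \cdot 2 \cdot 5 \left(-2 + 5\right)}{9}\right) - \left(17114 - 1309\right) = \left(\frac{1 \left(-1\right)}{9} + \frac{55 \cdot 2 \cdot 5 \cdot 3}{9}\right) - 15805 = \left(\frac{1}{9} \left(-1\right) + \frac{55}{9} \cdot 30\right) - 15805 = \left(- \frac{1}{9} + \frac{550}{3}\right) - 15805 = \frac{1649}{9} - 15805 = - \frac{140596}{9}$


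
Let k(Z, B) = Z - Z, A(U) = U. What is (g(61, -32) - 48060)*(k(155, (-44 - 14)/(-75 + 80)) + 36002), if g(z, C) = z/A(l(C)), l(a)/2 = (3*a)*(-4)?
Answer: -664417252019/384 ≈ -1.7303e+9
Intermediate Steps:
l(a) = -24*a (l(a) = 2*((3*a)*(-4)) = 2*(-12*a) = -24*a)
k(Z, B) = 0
g(z, C) = -z/(24*C) (g(z, C) = z/((-24*C)) = z*(-1/(24*C)) = -z/(24*C))
(g(61, -32) - 48060)*(k(155, (-44 - 14)/(-75 + 80)) + 36002) = (-1/24*61/(-32) - 48060)*(0 + 36002) = (-1/24*61*(-1/32) - 48060)*36002 = (61/768 - 48060)*36002 = -36910019/768*36002 = -664417252019/384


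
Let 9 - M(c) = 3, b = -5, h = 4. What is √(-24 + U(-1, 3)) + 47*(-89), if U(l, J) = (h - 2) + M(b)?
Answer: -4183 + 4*I ≈ -4183.0 + 4.0*I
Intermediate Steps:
M(c) = 6 (M(c) = 9 - 1*3 = 9 - 3 = 6)
U(l, J) = 8 (U(l, J) = (4 - 2) + 6 = 2 + 6 = 8)
√(-24 + U(-1, 3)) + 47*(-89) = √(-24 + 8) + 47*(-89) = √(-16) - 4183 = 4*I - 4183 = -4183 + 4*I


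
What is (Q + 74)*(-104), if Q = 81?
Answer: -16120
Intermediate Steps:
(Q + 74)*(-104) = (81 + 74)*(-104) = 155*(-104) = -16120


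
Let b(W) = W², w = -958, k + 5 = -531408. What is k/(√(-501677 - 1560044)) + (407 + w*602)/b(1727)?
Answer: -576309/2982529 + 531413*I*√2061721/2061721 ≈ -0.19323 + 370.1*I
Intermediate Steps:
k = -531413 (k = -5 - 531408 = -531413)
k/(√(-501677 - 1560044)) + (407 + w*602)/b(1727) = -531413/√(-501677 - 1560044) + (407 - 958*602)/(1727²) = -531413*(-I*√2061721/2061721) + (407 - 576716)/2982529 = -531413*(-I*√2061721/2061721) - 576309*1/2982529 = -(-531413)*I*√2061721/2061721 - 576309/2982529 = 531413*I*√2061721/2061721 - 576309/2982529 = -576309/2982529 + 531413*I*√2061721/2061721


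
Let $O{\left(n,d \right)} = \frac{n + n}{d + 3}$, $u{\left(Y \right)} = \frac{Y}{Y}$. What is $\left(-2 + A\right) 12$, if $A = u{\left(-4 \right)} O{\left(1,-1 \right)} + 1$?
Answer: $0$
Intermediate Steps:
$u{\left(Y \right)} = 1$
$O{\left(n,d \right)} = \frac{2 n}{3 + d}$
$A = 2$ ($A = 1 \cdot 2 \cdot 1 \frac{1}{3 - 1} + 1 = 1 \cdot 2 \cdot 1 \cdot \frac{1}{2} + 1 = 1 \cdot 1 + 1 = 1 + 1 = 2$)
$\left(-2 + A\right) 12 = \left(-2 + 2\right) 12 = 0 \cdot 12 = 0$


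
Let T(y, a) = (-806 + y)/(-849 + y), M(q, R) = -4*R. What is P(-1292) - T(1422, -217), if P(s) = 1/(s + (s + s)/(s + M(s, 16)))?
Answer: -269596919/250596966 ≈ -1.0758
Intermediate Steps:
T(y, a) = (-806 + y)/(-849 + y)
P(s) = 1/(s + 2*s/(-64 + s)) (P(s) = 1/(s + (s + s)/(s - 4*16)) = 1/(s + (2*s)/(s - 64)) = 1/(s + (2*s)/(-64 + s)) = 1/(s + 2*s/(-64 + s)))
P(-1292) - T(1422, -217) = (-64 - 1292)/((-1292)*(-62 - 1292)) - (-806 + 1422)/(-849 + 1422) = -1/1292*(-1356)/(-1354) - 616/573 = -1/1292*(-1/1354)*(-1356) - 616/573 = -339/437342 - 1*616/573 = -339/437342 - 616/573 = -269596919/250596966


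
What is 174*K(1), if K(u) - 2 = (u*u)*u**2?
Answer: 522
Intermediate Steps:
K(u) = 2 + u**4 (K(u) = 2 + (u*u)*u**2 = 2 + u**2*u**2 = 2 + u**4)
174*K(1) = 174*(2 + 1**4) = 174*(2 + 1) = 174*3 = 522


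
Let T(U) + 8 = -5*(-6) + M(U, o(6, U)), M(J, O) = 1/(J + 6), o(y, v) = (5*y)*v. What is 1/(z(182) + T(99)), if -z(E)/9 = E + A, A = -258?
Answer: 105/74131 ≈ 0.0014164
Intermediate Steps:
o(y, v) = 5*v*y
M(J, O) = 1/(6 + J)
T(U) = 22 + 1/(6 + U) (T(U) = -8 + (-5*(-6) + 1/(6 + U)) = -8 + (30 + 1/(6 + U)) = 22 + 1/(6 + U))
z(E) = 2322 - 9*E (z(E) = -9*(E - 258) = -9*(-258 + E) = 2322 - 9*E)
1/(z(182) + T(99)) = 1/((2322 - 9*182) + (133 + 22*99)/(6 + 99)) = 1/((2322 - 1638) + (133 + 2178)/105) = 1/(684 + (1/105)*2311) = 1/(684 + 2311/105) = 1/(74131/105) = 105/74131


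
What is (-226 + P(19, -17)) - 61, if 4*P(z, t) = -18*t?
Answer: -421/2 ≈ -210.50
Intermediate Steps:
P(z, t) = -9*t/2 (P(z, t) = (-18*t)/4 = -9*t/2)
(-226 + P(19, -17)) - 61 = (-226 - 9/2*(-17)) - 61 = (-226 + 153/2) - 61 = -299/2 - 61 = -421/2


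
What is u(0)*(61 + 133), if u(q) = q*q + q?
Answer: 0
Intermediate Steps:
u(q) = q + q**2 (u(q) = q**2 + q = q + q**2)
u(0)*(61 + 133) = (0*(1 + 0))*(61 + 133) = (0*1)*194 = 0*194 = 0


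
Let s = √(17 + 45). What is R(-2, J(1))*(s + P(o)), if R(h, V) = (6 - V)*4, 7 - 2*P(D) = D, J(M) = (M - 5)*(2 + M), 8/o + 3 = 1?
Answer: 396 + 72*√62 ≈ 962.93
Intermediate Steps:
o = -4 (o = 8/(-3 + 1) = 8/(-2) = 8*(-½) = -4)
J(M) = (-5 + M)*(2 + M)
s = √62 ≈ 7.8740
P(D) = 7/2 - D/2
R(h, V) = 24 - 4*V
R(-2, J(1))*(s + P(o)) = (24 - 4*(-10 + 1² - 3*1))*(√62 + (7/2 - ½*(-4))) = (24 - 4*(-10 + 1 - 3))*(√62 + (7/2 + 2)) = (24 - 4*(-12))*(√62 + 11/2) = (24 + 48)*(11/2 + √62) = 72*(11/2 + √62) = 396 + 72*√62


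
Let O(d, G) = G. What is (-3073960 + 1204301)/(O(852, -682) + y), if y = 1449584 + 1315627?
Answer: -1869659/2764529 ≈ -0.67630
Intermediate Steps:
y = 2765211
(-3073960 + 1204301)/(O(852, -682) + y) = (-3073960 + 1204301)/(-682 + 2765211) = -1869659/2764529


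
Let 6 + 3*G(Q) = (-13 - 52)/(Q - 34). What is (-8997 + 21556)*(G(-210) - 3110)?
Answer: -28608384721/732 ≈ -3.9082e+7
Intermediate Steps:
G(Q) = -2 - 65/(3*(-34 + Q)) (G(Q) = -2 + ((-13 - 52)/(Q - 34))/3 = -2 + (-65/(-34 + Q))/3 = -2 - 65/(3*(-34 + Q)))
(-8997 + 21556)*(G(-210) - 3110) = (-8997 + 21556)*((139 - 6*(-210))/(3*(-34 - 210)) - 3110) = 12559*((1/3)*(139 + 1260)/(-244) - 3110) = 12559*((1/3)*(-1/244)*1399 - 3110) = 12559*(-1399/732 - 3110) = 12559*(-2277919/732) = -28608384721/732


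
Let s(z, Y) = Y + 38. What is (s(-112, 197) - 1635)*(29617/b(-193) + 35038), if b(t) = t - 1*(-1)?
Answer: -1172093825/24 ≈ -4.8837e+7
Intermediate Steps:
s(z, Y) = 38 + Y
b(t) = 1 + t (b(t) = t + 1 = 1 + t)
(s(-112, 197) - 1635)*(29617/b(-193) + 35038) = ((38 + 197) - 1635)*(29617/(1 - 193) + 35038) = (235 - 1635)*(29617/(-192) + 35038) = -1400*(29617*(-1/192) + 35038) = -1400*(-29617/192 + 35038) = -1400*6697679/192 = -1172093825/24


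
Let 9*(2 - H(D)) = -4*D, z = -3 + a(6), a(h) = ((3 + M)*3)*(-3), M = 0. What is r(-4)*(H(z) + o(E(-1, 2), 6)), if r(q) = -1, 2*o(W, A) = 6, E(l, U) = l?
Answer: 25/3 ≈ 8.3333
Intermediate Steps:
a(h) = -27 (a(h) = ((3 + 0)*3)*(-3) = (3*3)*(-3) = 9*(-3) = -27)
o(W, A) = 3 (o(W, A) = (½)*6 = 3)
z = -30 (z = -3 - 27 = -30)
H(D) = 2 + 4*D/9 (H(D) = 2 - (-4)*D/9 = 2 + 4*D/9)
r(-4)*(H(z) + o(E(-1, 2), 6)) = -((2 + (4/9)*(-30)) + 3) = -((2 - 40/3) + 3) = -(-34/3 + 3) = -1*(-25/3) = 25/3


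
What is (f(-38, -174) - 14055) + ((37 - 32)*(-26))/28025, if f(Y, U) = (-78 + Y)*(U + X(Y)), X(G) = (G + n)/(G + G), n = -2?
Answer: 34010819/5605 ≈ 6067.9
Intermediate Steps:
X(G) = (-2 + G)/(2*G) (X(G) = (G - 2)/(G + G) = (-2 + G)/((2*G)) = (-2 + G)*(1/(2*G)) = (-2 + G)/(2*G))
f(Y, U) = (-78 + Y)*(U + (-2 + Y)/(2*Y))
(f(-38, -174) - 14055) + ((37 - 32)*(-26))/28025 = ((-40 + (1/2)*(-38) - 78*(-174) + 78/(-38) - 174*(-38)) - 14055) + ((37 - 32)*(-26))/28025 = ((-40 - 19 + 13572 + 78*(-1/38) + 6612) - 14055) + (5*(-26))*(1/28025) = ((-40 - 19 + 13572 - 39/19 + 6612) - 14055) - 130*1/28025 = (382336/19 - 14055) - 26/5605 = 115291/19 - 26/5605 = 34010819/5605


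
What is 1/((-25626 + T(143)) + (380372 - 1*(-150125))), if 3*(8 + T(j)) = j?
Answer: 3/1514732 ≈ 1.9805e-6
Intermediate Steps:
T(j) = -8 + j/3
1/((-25626 + T(143)) + (380372 - 1*(-150125))) = 1/((-25626 + (-8 + (1/3)*143)) + (380372 - 1*(-150125))) = 1/((-25626 + (-8 + 143/3)) + (380372 + 150125)) = 1/((-25626 + 119/3) + 530497) = 1/(-76759/3 + 530497) = 1/(1514732/3) = 3/1514732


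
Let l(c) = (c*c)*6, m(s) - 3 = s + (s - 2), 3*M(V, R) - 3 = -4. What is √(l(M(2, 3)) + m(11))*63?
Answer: 21*√213 ≈ 306.48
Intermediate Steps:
M(V, R) = -⅓ (M(V, R) = 1 + (⅓)*(-4) = 1 - 4/3 = -⅓)
m(s) = 1 + 2*s (m(s) = 3 + (s + (s - 2)) = 3 + (s + (-2 + s)) = 3 + (-2 + 2*s) = 1 + 2*s)
l(c) = 6*c² (l(c) = c²*6 = 6*c²)
√(l(M(2, 3)) + m(11))*63 = √(6*(-⅓)² + (1 + 2*11))*63 = √(6*(⅑) + (1 + 22))*63 = √(⅔ + 23)*63 = √(71/3)*63 = (√213/3)*63 = 21*√213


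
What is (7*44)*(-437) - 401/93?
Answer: -12517829/93 ≈ -1.3460e+5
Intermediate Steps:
(7*44)*(-437) - 401/93 = 308*(-437) - 401*1/93 = -134596 - 401/93 = -12517829/93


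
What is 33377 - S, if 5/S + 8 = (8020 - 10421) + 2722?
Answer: 10446996/313 ≈ 33377.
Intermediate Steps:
S = 5/313 (S = 5/(-8 + ((8020 - 10421) + 2722)) = 5/(-8 + (-2401 + 2722)) = 5/(-8 + 321) = 5/313 ≈ 0.015974)
33377 - S = 33377 - 1*5/313 = 33377 - 5/313 = 10446996/313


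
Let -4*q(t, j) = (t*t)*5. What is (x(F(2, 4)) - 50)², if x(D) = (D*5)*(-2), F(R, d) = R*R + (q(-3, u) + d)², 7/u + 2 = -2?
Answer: 24255625/64 ≈ 3.7899e+5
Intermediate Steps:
u = -7/4 (u = 7/(-2 - 2) = 7/(-4) = 7*(-¼) = -7/4 ≈ -1.7500)
q(t, j) = -5*t²/4 (q(t, j) = -t*t*5/4 = -t²*5/4 = -5*t²/4)
F(R, d) = R² + (-45/4 + d)² (F(R, d) = R*R + (-5/4*(-3)² + d)² = R² + (-5/4*9 + d)² = R² + (-45/4 + d)²)
x(D) = -10*D (x(D) = (5*D)*(-2) = -10*D)
(x(F(2, 4)) - 50)² = (-10*(2² + (-45 + 4*4)²/16) - 50)² = (-10*(4 + (-45 + 16)²/16) - 50)² = (-10*(4 + (1/16)*(-29)²) - 50)² = (-10*(4 + (1/16)*841) - 50)² = (-10*(4 + 841/16) - 50)² = (-10*905/16 - 50)² = (-4525/8 - 50)² = (-4925/8)² = 24255625/64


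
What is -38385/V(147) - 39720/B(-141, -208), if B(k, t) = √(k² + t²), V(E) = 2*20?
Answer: -7677/8 - 7944*√63145/12629 ≈ -1117.7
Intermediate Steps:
V(E) = 40
-38385/V(147) - 39720/B(-141, -208) = -38385/40 - 39720/√((-141)² + (-208)²) = -38385*1/40 - 39720/√(19881 + 43264) = -7677/8 - 39720*√63145/63145 = -7677/8 - 7944*√63145/12629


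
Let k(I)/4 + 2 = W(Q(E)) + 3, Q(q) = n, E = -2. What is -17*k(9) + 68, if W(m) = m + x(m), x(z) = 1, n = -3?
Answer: 136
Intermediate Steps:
Q(q) = -3
W(m) = 1 + m (W(m) = m + 1 = 1 + m)
k(I) = -4 (k(I) = -8 + 4*((1 - 3) + 3) = -8 + 4*(-2 + 3) = -8 + 4*1 = -8 + 4 = -4)
-17*k(9) + 68 = -17*(-4) + 68 = 68 + 68 = 136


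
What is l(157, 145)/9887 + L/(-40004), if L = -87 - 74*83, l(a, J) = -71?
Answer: 58745839/395519548 ≈ 0.14853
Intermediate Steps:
L = -6229 (L = -87 - 6142 = -6229)
l(157, 145)/9887 + L/(-40004) = -71/9887 - 6229/(-40004) = -71*1/9887 - 6229*(-1/40004) = -71/9887 + 6229/40004 = 58745839/395519548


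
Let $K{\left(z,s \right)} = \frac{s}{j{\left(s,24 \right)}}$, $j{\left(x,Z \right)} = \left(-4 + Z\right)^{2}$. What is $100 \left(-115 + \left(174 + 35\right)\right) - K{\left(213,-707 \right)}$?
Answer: $\frac{3760707}{400} \approx 9401.8$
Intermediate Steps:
$K{\left(z,s \right)} = \frac{s}{400}$ ($K{\left(z,s \right)} = \frac{s}{\left(-4 + 24\right)^{2}} = \frac{s}{20^{2}} = \frac{s}{400}$)
$100 \left(-115 + \left(174 + 35\right)\right) - K{\left(213,-707 \right)} = 100 \left(-115 + \left(174 + 35\right)\right) - \frac{1}{400} \left(-707\right) = 100 \left(-115 + 209\right) - - \frac{707}{400} = 100 \cdot 94 + \frac{707}{400} = 9400 + \frac{707}{400} = \frac{3760707}{400}$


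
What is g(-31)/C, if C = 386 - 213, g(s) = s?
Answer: -31/173 ≈ -0.17919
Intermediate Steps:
C = 173
g(-31)/C = -31/173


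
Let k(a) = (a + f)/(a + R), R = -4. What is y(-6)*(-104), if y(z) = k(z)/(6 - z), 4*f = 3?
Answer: -91/20 ≈ -4.5500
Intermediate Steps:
f = ¾ (f = (¼)*3 = ¾ ≈ 0.75000)
k(a) = (¾ + a)/(-4 + a) (k(a) = (a + ¾)/(a - 4) = (¾ + a)/(-4 + a))
y(z) = (¾ + z)/((-4 + z)*(6 - z)) (y(z) = ((¾ + z)/(-4 + z))/(6 - z) = (¾ + z)/((-4 + z)*(6 - z)))
y(-6)*(-104) = ((-¾ - 1*(-6))/((-6 - 6)*(-4 - 6)))*(-104) = ((-¾ + 6)/(-12*(-10)))*(-104) = -1/12*(-⅒)*21/4*(-104) = (7/160)*(-104) = -91/20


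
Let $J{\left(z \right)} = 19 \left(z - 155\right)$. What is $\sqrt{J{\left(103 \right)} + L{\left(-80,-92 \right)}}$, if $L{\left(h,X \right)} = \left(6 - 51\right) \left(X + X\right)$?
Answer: $2 \sqrt{1823} \approx 85.393$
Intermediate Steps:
$L{\left(h,X \right)} = - 90 X$ ($L{\left(h,X \right)} = - 45 \cdot 2 X = - 90 X$)
$J{\left(z \right)} = -2945 + 19 z$ ($J{\left(z \right)} = 19 \left(-155 + z\right) = -2945 + 19 z$)
$\sqrt{J{\left(103 \right)} + L{\left(-80,-92 \right)}} = \sqrt{\left(-2945 + 19 \cdot 103\right) - -8280} = \sqrt{\left(-2945 + 1957\right) + 8280} = \sqrt{-988 + 8280} = \sqrt{7292} = 2 \sqrt{1823}$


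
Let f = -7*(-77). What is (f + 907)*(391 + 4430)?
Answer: 6971166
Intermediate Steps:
f = 539
(f + 907)*(391 + 4430) = (539 + 907)*(391 + 4430) = 1446*4821 = 6971166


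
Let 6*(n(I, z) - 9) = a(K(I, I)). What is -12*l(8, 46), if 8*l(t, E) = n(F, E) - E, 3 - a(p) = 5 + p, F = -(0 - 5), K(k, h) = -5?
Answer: 219/4 ≈ 54.750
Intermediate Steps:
F = 5 (F = -1*(-5) = 5)
a(p) = -2 - p (a(p) = 3 - (5 + p) = 3 + (-5 - p) = -2 - p)
n(I, z) = 19/2 (n(I, z) = 9 + (-2 - 1*(-5))/6 = 9 + (-2 + 5)/6 = 9 + (1/6)*3 = 9 + 1/2 = 19/2)
l(t, E) = 19/16 - E/8 (l(t, E) = (19/2 - E)/8 = 19/16 - E/8)
-12*l(8, 46) = -12*(19/16 - 1/8*46) = -12*(19/16 - 23/4) = -12*(-73/16) = 219/4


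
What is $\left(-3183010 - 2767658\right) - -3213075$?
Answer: $-2737593$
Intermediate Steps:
$\left(-3183010 - 2767658\right) - -3213075 = -5950668 + 3213075 = -2737593$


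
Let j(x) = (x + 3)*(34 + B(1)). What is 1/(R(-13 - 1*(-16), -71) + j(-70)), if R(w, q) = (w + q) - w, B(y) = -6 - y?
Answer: -1/1880 ≈ -0.00053191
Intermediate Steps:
R(w, q) = q (R(w, q) = (q + w) - w = q)
j(x) = 81 + 27*x (j(x) = (x + 3)*(34 + (-6 - 1*1)) = (3 + x)*(34 + (-6 - 1)) = (3 + x)*(34 - 7) = (3 + x)*27 = 81 + 27*x)
1/(R(-13 - 1*(-16), -71) + j(-70)) = 1/(-71 + (81 + 27*(-70))) = 1/(-71 + (81 - 1890)) = 1/(-71 - 1809) = 1/(-1880) = -1/1880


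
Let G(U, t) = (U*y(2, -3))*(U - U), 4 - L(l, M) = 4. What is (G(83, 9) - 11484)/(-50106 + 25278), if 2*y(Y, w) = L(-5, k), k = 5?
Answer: 957/2069 ≈ 0.46254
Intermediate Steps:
L(l, M) = 0 (L(l, M) = 4 - 1*4 = 4 - 4 = 0)
y(Y, w) = 0 (y(Y, w) = (½)*0 = 0)
G(U, t) = 0 (G(U, t) = (U*0)*(U - U) = 0*0 = 0)
(G(83, 9) - 11484)/(-50106 + 25278) = (0 - 11484)/(-50106 + 25278) = -11484/(-24828) = -11484*(-1/24828) = 957/2069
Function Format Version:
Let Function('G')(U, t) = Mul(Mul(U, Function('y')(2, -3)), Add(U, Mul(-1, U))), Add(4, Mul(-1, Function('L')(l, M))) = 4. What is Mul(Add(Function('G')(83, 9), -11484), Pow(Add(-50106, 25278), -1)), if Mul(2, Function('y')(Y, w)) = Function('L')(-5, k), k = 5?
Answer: Rational(957, 2069) ≈ 0.46254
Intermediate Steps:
Function('L')(l, M) = 0 (Function('L')(l, M) = Add(4, Mul(-1, 4)) = Add(4, -4) = 0)
Function('y')(Y, w) = 0 (Function('y')(Y, w) = Mul(Rational(1, 2), 0) = 0)
Function('G')(U, t) = 0 (Function('G')(U, t) = Mul(Mul(U, 0), Add(U, Mul(-1, U))) = Mul(0, 0) = 0)
Mul(Add(Function('G')(83, 9), -11484), Pow(Add(-50106, 25278), -1)) = Mul(Add(0, -11484), Pow(Add(-50106, 25278), -1)) = Mul(-11484, Pow(-24828, -1)) = Mul(-11484, Rational(-1, 24828)) = Rational(957, 2069)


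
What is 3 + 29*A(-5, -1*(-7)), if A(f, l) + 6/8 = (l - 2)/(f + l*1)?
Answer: 215/4 ≈ 53.750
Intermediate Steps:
A(f, l) = -3/4 + (-2 + l)/(f + l) (A(f, l) = -3/4 + (l - 2)/(f + l*1) = -3/4 + (-2 + l)/(f + l))
3 + 29*A(-5, -1*(-7)) = 3 + 29*((-8 - 1*(-7) - 3*(-5))/(4*(-5 - 1*(-7)))) = 3 + 29*((-8 + 7 + 15)/(4*(-5 + 7))) = 3 + 29*((1/4)*14/2) = 3 + 29*((1/4)*(1/2)*14) = 3 + 29*(7/4) = 3 + 203/4 = 215/4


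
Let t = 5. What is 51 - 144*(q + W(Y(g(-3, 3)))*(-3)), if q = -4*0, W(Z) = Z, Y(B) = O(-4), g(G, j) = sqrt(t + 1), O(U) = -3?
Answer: -1245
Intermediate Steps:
g(G, j) = sqrt(6) (g(G, j) = sqrt(5 + 1) = sqrt(6))
Y(B) = -3
q = 0
51 - 144*(q + W(Y(g(-3, 3)))*(-3)) = 51 - 144*(0 - 3*(-3)) = 51 - 144*(0 + 9) = 51 - 144*9 = 51 - 1296 = -1245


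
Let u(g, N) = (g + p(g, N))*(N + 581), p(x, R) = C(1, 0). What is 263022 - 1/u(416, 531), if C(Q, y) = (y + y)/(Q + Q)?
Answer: 121671873023/462592 ≈ 2.6302e+5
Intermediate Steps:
C(Q, y) = y/Q (C(Q, y) = (2*y)/((2*Q)) = (2*y)*(1/(2*Q)) = y/Q)
p(x, R) = 0 (p(x, R) = 0/1 = 0*1 = 0)
u(g, N) = g*(581 + N) (u(g, N) = (g + 0)*(N + 581) = g*(581 + N))
263022 - 1/u(416, 531) = 263022 - 1/(416*(581 + 531)) = 263022 - 1/(416*1112) = 263022 - 1/462592 = 121671873023/462592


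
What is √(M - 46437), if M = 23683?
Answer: I*√22754 ≈ 150.84*I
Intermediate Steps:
√(M - 46437) = √(23683 - 46437) = √(-22754) = I*√22754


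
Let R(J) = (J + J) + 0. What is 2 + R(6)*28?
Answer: 338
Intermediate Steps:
R(J) = 2*J (R(J) = 2*J + 0 = 2*J)
2 + R(6)*28 = 2 + (2*6)*28 = 2 + 12*28 = 2 + 336 = 338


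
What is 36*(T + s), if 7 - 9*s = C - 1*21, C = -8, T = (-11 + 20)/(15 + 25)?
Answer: 1521/10 ≈ 152.10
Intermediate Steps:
T = 9/40 ≈ 0.22500
s = 4 (s = 7/9 - (-8 - 1*21)/9 = 7/9 - (-8 - 21)/9 = 7/9 - ⅑*(-29) = 7/9 + 29/9 = 4)
36*(T + s) = 36*(9/40 + 4) = 36*(169/40) = 1521/10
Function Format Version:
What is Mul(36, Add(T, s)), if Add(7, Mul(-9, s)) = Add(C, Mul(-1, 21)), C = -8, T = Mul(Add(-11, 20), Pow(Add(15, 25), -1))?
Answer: Rational(1521, 10) ≈ 152.10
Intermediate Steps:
T = Rational(9, 40) (T = Mul(9, Pow(40, -1)) = Mul(9, Rational(1, 40)) = Rational(9, 40) ≈ 0.22500)
s = 4 (s = Add(Rational(7, 9), Mul(Rational(-1, 9), Add(-8, Mul(-1, 21)))) = Add(Rational(7, 9), Mul(Rational(-1, 9), Add(-8, -21))) = Add(Rational(7, 9), Mul(Rational(-1, 9), -29)) = Add(Rational(7, 9), Rational(29, 9)) = 4)
Mul(36, Add(T, s)) = Mul(36, Add(Rational(9, 40), 4)) = Mul(36, Rational(169, 40)) = Rational(1521, 10)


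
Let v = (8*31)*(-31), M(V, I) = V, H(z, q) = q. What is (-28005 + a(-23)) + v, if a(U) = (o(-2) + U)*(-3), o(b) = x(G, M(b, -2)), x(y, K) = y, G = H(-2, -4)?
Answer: -35612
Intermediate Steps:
G = -4
o(b) = -4
a(U) = 12 - 3*U (a(U) = (-4 + U)*(-3) = 12 - 3*U)
v = -7688 (v = 248*(-31) = -7688)
(-28005 + a(-23)) + v = (-28005 + (12 - 3*(-23))) - 7688 = (-28005 + (12 + 69)) - 7688 = (-28005 + 81) - 7688 = -27924 - 7688 = -35612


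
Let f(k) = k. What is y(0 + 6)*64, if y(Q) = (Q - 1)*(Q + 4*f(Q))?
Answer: 9600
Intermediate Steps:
y(Q) = 5*Q*(-1 + Q) (y(Q) = (Q - 1)*(Q + 4*Q) = (-1 + Q)*(5*Q) = 5*Q*(-1 + Q))
y(0 + 6)*64 = (5*(0 + 6)*(-1 + (0 + 6)))*64 = (5*6*(-1 + 6))*64 = (5*6*5)*64 = 150*64 = 9600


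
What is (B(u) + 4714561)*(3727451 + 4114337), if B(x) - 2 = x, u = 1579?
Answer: 36982985741896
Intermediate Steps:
B(x) = 2 + x
(B(u) + 4714561)*(3727451 + 4114337) = ((2 + 1579) + 4714561)*(3727451 + 4114337) = (1581 + 4714561)*7841788 = 4716142*7841788 = 36982985741896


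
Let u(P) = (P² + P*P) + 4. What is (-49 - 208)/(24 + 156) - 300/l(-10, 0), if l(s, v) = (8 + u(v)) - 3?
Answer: -6257/180 ≈ -34.761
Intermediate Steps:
u(P) = 4 + 2*P² (u(P) = (P² + P²) + 4 = 2*P² + 4 = 4 + 2*P²)
l(s, v) = 9 + 2*v² (l(s, v) = (8 + (4 + 2*v²)) - 3 = (12 + 2*v²) - 3 = 9 + 2*v²)
(-49 - 208)/(24 + 156) - 300/l(-10, 0) = (-49 - 208)/(24 + 156) - 300/(9 + 2*0²) = -257/180 - 300/(9 + 2*0) = -257*1/180 - 300/(9 + 0) = -257/180 - 300/9 = -257/180 - 300*⅑ = -257/180 - 100/3 = -6257/180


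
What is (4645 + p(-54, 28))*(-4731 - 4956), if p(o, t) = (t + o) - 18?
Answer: -44569887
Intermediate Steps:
p(o, t) = -18 + o + t (p(o, t) = (o + t) - 18 = -18 + o + t)
(4645 + p(-54, 28))*(-4731 - 4956) = (4645 + (-18 - 54 + 28))*(-4731 - 4956) = (4645 - 44)*(-9687) = 4601*(-9687) = -44569887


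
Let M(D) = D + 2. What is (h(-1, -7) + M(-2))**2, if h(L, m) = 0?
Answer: 0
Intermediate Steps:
M(D) = 2 + D
(h(-1, -7) + M(-2))**2 = (0 + (2 - 2))**2 = (0 + 0)**2 = 0**2 = 0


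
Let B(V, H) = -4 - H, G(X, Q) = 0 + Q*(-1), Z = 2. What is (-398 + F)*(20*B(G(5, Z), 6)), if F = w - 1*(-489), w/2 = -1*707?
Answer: 264600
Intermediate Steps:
G(X, Q) = -Q (G(X, Q) = 0 - Q = -Q)
w = -1414 (w = 2*(-1*707) = 2*(-707) = -1414)
F = -925 (F = -1414 - 1*(-489) = -1414 + 489 = -925)
(-398 + F)*(20*B(G(5, Z), 6)) = (-398 - 925)*(20*(-4 - 1*6)) = -26460*(-4 - 6) = -26460*(-10) = -1323*(-200) = 264600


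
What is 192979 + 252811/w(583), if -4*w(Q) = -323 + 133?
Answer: 18838627/95 ≈ 1.9830e+5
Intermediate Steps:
w(Q) = 95/2 (w(Q) = -(-323 + 133)/4 = -1/4*(-190) = 95/2)
192979 + 252811/w(583) = 192979 + 252811/(95/2) = 192979 + 252811*(2/95) = 192979 + 505622/95 = 18838627/95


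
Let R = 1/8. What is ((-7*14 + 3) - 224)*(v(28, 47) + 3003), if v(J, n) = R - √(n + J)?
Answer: -7663975/8 + 1595*√3 ≈ -9.5523e+5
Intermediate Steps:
R = ⅛ ≈ 0.12500
v(J, n) = ⅛ - √(J + n) (v(J, n) = ⅛ - √(n + J) = ⅛ - √(J + n))
((-7*14 + 3) - 224)*(v(28, 47) + 3003) = ((-7*14 + 3) - 224)*((⅛ - √(28 + 47)) + 3003) = ((-98 + 3) - 224)*((⅛ - √75) + 3003) = (-95 - 224)*((⅛ - 5*√3) + 3003) = -319*((⅛ - 5*√3) + 3003) = -319*(24025/8 - 5*√3) = -7663975/8 + 1595*√3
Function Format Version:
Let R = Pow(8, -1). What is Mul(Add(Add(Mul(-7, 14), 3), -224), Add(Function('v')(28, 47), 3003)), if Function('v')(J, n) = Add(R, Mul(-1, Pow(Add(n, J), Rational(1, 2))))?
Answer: Add(Rational(-7663975, 8), Mul(1595, Pow(3, Rational(1, 2)))) ≈ -9.5523e+5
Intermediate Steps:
R = Rational(1, 8) ≈ 0.12500
Function('v')(J, n) = Add(Rational(1, 8), Mul(-1, Pow(Add(J, n), Rational(1, 2)))) (Function('v')(J, n) = Add(Rational(1, 8), Mul(-1, Pow(Add(n, J), Rational(1, 2)))) = Add(Rational(1, 8), Mul(-1, Pow(Add(J, n), Rational(1, 2)))))
Mul(Add(Add(Mul(-7, 14), 3), -224), Add(Function('v')(28, 47), 3003)) = Mul(Add(Add(Mul(-7, 14), 3), -224), Add(Add(Rational(1, 8), Mul(-1, Pow(Add(28, 47), Rational(1, 2)))), 3003)) = Mul(Add(Add(-98, 3), -224), Add(Add(Rational(1, 8), Mul(-1, Pow(75, Rational(1, 2)))), 3003)) = Mul(Add(-95, -224), Add(Add(Rational(1, 8), Mul(-1, Mul(5, Pow(3, Rational(1, 2))))), 3003)) = Mul(-319, Add(Add(Rational(1, 8), Mul(-5, Pow(3, Rational(1, 2)))), 3003)) = Mul(-319, Add(Rational(24025, 8), Mul(-5, Pow(3, Rational(1, 2))))) = Add(Rational(-7663975, 8), Mul(1595, Pow(3, Rational(1, 2))))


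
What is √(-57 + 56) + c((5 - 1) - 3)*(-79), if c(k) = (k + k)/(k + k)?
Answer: -79 + I ≈ -79.0 + 1.0*I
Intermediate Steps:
c(k) = 1 (c(k) = (2*k)/((2*k)) = (2*k)*(1/(2*k)) = 1)
√(-57 + 56) + c((5 - 1) - 3)*(-79) = √(-57 + 56) + 1*(-79) = √(-1) - 79 = I - 79 = -79 + I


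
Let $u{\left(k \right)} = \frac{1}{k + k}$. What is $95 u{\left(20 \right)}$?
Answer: $\frac{19}{8} \approx 2.375$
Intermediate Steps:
$u{\left(k \right)} = \frac{1}{2 k}$
$95 u{\left(20 \right)} = 95 \frac{1}{2 \cdot 20} = 95 \cdot \frac{1}{2} \cdot \frac{1}{20} = 95 \cdot \frac{1}{40} = \frac{19}{8}$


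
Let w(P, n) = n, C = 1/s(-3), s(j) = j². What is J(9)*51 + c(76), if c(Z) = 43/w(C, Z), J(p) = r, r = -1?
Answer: -3833/76 ≈ -50.434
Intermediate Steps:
J(p) = -1
C = ⅑ (C = 1/((-3)²) = 1/9 = ⅑ ≈ 0.11111)
c(Z) = 43/Z
J(9)*51 + c(76) = -1*51 + 43/76 = -51 + 43*(1/76) = -51 + 43/76 = -3833/76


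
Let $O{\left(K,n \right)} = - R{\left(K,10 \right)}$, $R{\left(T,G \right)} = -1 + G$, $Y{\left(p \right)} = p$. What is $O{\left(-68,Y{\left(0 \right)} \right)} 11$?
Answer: $-99$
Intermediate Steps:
$O{\left(K,n \right)} = -9$ ($O{\left(K,n \right)} = - (-1 + 10) = \left(-1\right) 9 = -9$)
$O{\left(-68,Y{\left(0 \right)} \right)} 11 = \left(-9\right) 11 = -99$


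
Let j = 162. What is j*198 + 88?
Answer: 32164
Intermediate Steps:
j*198 + 88 = 162*198 + 88 = 32076 + 88 = 32164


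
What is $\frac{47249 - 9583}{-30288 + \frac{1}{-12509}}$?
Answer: $- \frac{471163994}{378872593} \approx -1.2436$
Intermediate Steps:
$\frac{47249 - 9583}{-30288 + \frac{1}{-12509}} = \frac{37666}{-30288 - \frac{1}{12509}} = \frac{37666}{- \frac{378872593}{12509}} = 37666 \left(- \frac{12509}{378872593}\right) = - \frac{471163994}{378872593}$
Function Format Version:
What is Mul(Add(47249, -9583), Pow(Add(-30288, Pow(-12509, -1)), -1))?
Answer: Rational(-471163994, 378872593) ≈ -1.2436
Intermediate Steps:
Mul(Add(47249, -9583), Pow(Add(-30288, Pow(-12509, -1)), -1)) = Mul(37666, Pow(Add(-30288, Rational(-1, 12509)), -1)) = Mul(37666, Pow(Rational(-378872593, 12509), -1)) = Mul(37666, Rational(-12509, 378872593)) = Rational(-471163994, 378872593)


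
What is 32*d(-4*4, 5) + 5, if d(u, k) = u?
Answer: -507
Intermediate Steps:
32*d(-4*4, 5) + 5 = 32*(-4*4) + 5 = 32*(-16) + 5 = -512 + 5 = -507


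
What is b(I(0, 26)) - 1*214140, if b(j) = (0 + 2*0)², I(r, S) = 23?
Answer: -214140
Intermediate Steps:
b(j) = 0 (b(j) = (0 + 0)² = 0² = 0)
b(I(0, 26)) - 1*214140 = 0 - 1*214140 = 0 - 214140 = -214140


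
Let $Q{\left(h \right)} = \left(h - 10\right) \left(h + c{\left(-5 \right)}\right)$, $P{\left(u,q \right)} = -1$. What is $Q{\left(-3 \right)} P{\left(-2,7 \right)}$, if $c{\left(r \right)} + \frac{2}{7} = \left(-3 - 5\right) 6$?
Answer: $- \frac{4667}{7} \approx -666.71$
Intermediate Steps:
$c{\left(r \right)} = - \frac{338}{7}$ ($c{\left(r \right)} = - \frac{2}{7} + \left(-3 - 5\right) 6 = - \frac{2}{7} - 48 = - \frac{338}{7}$)
$Q{\left(h \right)} = \left(-10 + h\right) \left(- \frac{338}{7} + h\right)$ ($Q{\left(h \right)} = \left(h - 10\right) \left(h - \frac{338}{7}\right) = \left(-10 + h\right) \left(- \frac{338}{7} + h\right)$)
$Q{\left(-3 \right)} P{\left(-2,7 \right)} = \left(\frac{3380}{7} + \left(-3\right)^{2} - - \frac{1224}{7}\right) \left(-1\right) = \left(\frac{3380}{7} + 9 + \frac{1224}{7}\right) \left(-1\right) = \frac{4667}{7} \left(-1\right) = - \frac{4667}{7}$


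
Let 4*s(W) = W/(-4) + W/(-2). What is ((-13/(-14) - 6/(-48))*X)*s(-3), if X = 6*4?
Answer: 1593/112 ≈ 14.223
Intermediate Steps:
s(W) = -3*W/16 (s(W) = (W/(-4) + W/(-2))/4 = (W*(-¼) + W*(-½))/4 = (-W/4 - W/2)/4 = (-3*W/4)/4 = -3*W/16)
X = 24
((-13/(-14) - 6/(-48))*X)*s(-3) = ((-13/(-14) - 6/(-48))*24)*(-3/16*(-3)) = ((-13*(-1/14) - 6*(-1/48))*24)*(9/16) = ((13/14 + ⅛)*24)*(9/16) = ((59/56)*24)*(9/16) = (177/7)*(9/16) = 1593/112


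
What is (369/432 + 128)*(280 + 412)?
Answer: 1070005/12 ≈ 89167.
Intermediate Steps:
(369/432 + 128)*(280 + 412) = (369*(1/432) + 128)*692 = (41/48 + 128)*692 = (6185/48)*692 = 1070005/12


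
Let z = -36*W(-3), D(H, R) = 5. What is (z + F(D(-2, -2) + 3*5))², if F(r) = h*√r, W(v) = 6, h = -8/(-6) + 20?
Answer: 501824/9 - 18432*√5 ≈ 14543.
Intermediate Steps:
h = 64/3 (h = -8*(-⅙) + 20 = 4/3 + 20 = 64/3 ≈ 21.333)
F(r) = 64*√r/3
z = -216 (z = -36*6 = -216)
(z + F(D(-2, -2) + 3*5))² = (-216 + 64*√(5 + 3*5)/3)² = (-216 + 64*√(5 + 15)/3)² = (-216 + 64*√20/3)² = (-216 + 64*(2*√5)/3)² = (-216 + 128*√5/3)²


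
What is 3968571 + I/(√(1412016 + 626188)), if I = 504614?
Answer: 3968571 + 252307*√10399/72793 ≈ 3.9689e+6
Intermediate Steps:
3968571 + I/(√(1412016 + 626188)) = 3968571 + 504614/(√(1412016 + 626188)) = 3968571 + 504614/(√2038204) = 3968571 + 504614/((14*√10399)) = 3968571 + 504614*(√10399/145586) = 3968571 + 252307*√10399/72793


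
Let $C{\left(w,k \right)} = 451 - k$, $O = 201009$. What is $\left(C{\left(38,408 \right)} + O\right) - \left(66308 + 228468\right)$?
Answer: $-93724$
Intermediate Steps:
$\left(C{\left(38,408 \right)} + O\right) - \left(66308 + 228468\right) = \left(\left(451 - 408\right) + 201009\right) - \left(66308 + 228468\right) = \left(\left(451 - 408\right) + 201009\right) - 294776 = \left(43 + 201009\right) - 294776 = 201052 - 294776 = -93724$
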